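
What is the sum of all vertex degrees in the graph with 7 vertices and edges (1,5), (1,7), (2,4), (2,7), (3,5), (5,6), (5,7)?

Step 1: Count edges incident to each vertex:
  deg(1) = 2 (neighbors: 5, 7)
  deg(2) = 2 (neighbors: 4, 7)
  deg(3) = 1 (neighbors: 5)
  deg(4) = 1 (neighbors: 2)
  deg(5) = 4 (neighbors: 1, 3, 6, 7)
  deg(6) = 1 (neighbors: 5)
  deg(7) = 3 (neighbors: 1, 2, 5)

Step 2: Sum all degrees:
  2 + 2 + 1 + 1 + 4 + 1 + 3 = 14

Verification: sum of degrees = 2 * |E| = 2 * 7 = 14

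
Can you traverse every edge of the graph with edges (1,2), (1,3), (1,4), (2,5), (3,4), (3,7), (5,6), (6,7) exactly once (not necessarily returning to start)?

Step 1: Find the degree of each vertex:
  deg(1) = 3
  deg(2) = 2
  deg(3) = 3
  deg(4) = 2
  deg(5) = 2
  deg(6) = 2
  deg(7) = 2

Step 2: Count vertices with odd degree:
  Odd-degree vertices: 1, 3 (2 total)

Step 3: Apply Euler's theorem:
  - Eulerian circuit exists iff graph is connected and all vertices have even degree
  - Eulerian path exists iff graph is connected and has 0 or 2 odd-degree vertices

Graph is connected with exactly 2 odd-degree vertices (1, 3).
Eulerian path exists (starting and ending at the odd-degree vertices), but no Eulerian circuit.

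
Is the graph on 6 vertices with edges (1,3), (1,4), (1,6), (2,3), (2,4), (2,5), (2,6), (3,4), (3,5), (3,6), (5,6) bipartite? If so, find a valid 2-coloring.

Step 1: Attempt 2-coloring using BFS:
  Start at vertex 1, assign color 0
  Color vertex 3 with color 1 (neighbor of 1)
  Color vertex 4 with color 1 (neighbor of 1)
  Color vertex 6 with color 1 (neighbor of 1)
  Color vertex 2 with color 0 (neighbor of 3)

Step 2: Conflict found! Vertices 3 and 4 are adjacent but have the same color.
This means the graph contains an odd cycle.

The graph is NOT bipartite.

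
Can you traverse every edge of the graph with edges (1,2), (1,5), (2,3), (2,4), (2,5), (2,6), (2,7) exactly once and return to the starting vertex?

Step 1: Find the degree of each vertex:
  deg(1) = 2
  deg(2) = 6
  deg(3) = 1
  deg(4) = 1
  deg(5) = 2
  deg(6) = 1
  deg(7) = 1

Step 2: Count vertices with odd degree:
  Odd-degree vertices: 3, 4, 6, 7 (4 total)

Step 3: Apply Euler's theorem:
  - Eulerian circuit exists iff graph is connected and all vertices have even degree
  - Eulerian path exists iff graph is connected and has 0 or 2 odd-degree vertices

Graph has 4 odd-degree vertices (need 0 or 2).
Neither Eulerian path nor Eulerian circuit exists.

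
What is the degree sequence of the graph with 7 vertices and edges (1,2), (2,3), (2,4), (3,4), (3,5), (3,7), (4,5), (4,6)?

Step 1: Count edges incident to each vertex:
  deg(1) = 1 (neighbors: 2)
  deg(2) = 3 (neighbors: 1, 3, 4)
  deg(3) = 4 (neighbors: 2, 4, 5, 7)
  deg(4) = 4 (neighbors: 2, 3, 5, 6)
  deg(5) = 2 (neighbors: 3, 4)
  deg(6) = 1 (neighbors: 4)
  deg(7) = 1 (neighbors: 3)

Step 2: Sort degrees in non-increasing order:
  Degrees: [1, 3, 4, 4, 2, 1, 1] -> sorted: [4, 4, 3, 2, 1, 1, 1]

Degree sequence: [4, 4, 3, 2, 1, 1, 1]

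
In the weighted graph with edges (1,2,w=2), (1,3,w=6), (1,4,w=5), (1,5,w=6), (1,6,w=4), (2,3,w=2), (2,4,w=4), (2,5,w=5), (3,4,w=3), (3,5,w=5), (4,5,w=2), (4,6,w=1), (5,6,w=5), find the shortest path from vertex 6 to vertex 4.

Step 1: Build adjacency list with weights:
  1: 2(w=2), 3(w=6), 4(w=5), 5(w=6), 6(w=4)
  2: 1(w=2), 3(w=2), 4(w=4), 5(w=5)
  3: 1(w=6), 2(w=2), 4(w=3), 5(w=5)
  4: 1(w=5), 2(w=4), 3(w=3), 5(w=2), 6(w=1)
  5: 1(w=6), 2(w=5), 3(w=5), 4(w=2), 6(w=5)
  6: 1(w=4), 4(w=1), 5(w=5)

Step 2: Apply Dijkstra's algorithm from vertex 6:
  Visit vertex 6 (distance=0)
    Update dist[1] = 4
    Update dist[4] = 1
    Update dist[5] = 5
  Visit vertex 4 (distance=1)
    Update dist[2] = 5
    Update dist[3] = 4
    Update dist[5] = 3

Step 3: Shortest path: 6 -> 4
Total weight: 1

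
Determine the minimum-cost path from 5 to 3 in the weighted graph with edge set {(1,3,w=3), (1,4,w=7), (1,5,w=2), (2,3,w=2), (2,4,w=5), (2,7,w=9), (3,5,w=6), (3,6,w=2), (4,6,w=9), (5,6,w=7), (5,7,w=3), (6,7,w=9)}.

Step 1: Build adjacency list with weights:
  1: 3(w=3), 4(w=7), 5(w=2)
  2: 3(w=2), 4(w=5), 7(w=9)
  3: 1(w=3), 2(w=2), 5(w=6), 6(w=2)
  4: 1(w=7), 2(w=5), 6(w=9)
  5: 1(w=2), 3(w=6), 6(w=7), 7(w=3)
  6: 3(w=2), 4(w=9), 5(w=7), 7(w=9)
  7: 2(w=9), 5(w=3), 6(w=9)

Step 2: Apply Dijkstra's algorithm from vertex 5:
  Visit vertex 5 (distance=0)
    Update dist[1] = 2
    Update dist[3] = 6
    Update dist[6] = 7
    Update dist[7] = 3
  Visit vertex 1 (distance=2)
    Update dist[3] = 5
    Update dist[4] = 9
  Visit vertex 7 (distance=3)
    Update dist[2] = 12
  Visit vertex 3 (distance=5)
    Update dist[2] = 7

Step 3: Shortest path: 5 -> 1 -> 3
Total weight: 2 + 3 = 5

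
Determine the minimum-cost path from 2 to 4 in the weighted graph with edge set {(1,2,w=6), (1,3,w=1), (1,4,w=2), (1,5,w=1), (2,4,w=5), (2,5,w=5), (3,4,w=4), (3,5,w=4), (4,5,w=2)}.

Step 1: Build adjacency list with weights:
  1: 2(w=6), 3(w=1), 4(w=2), 5(w=1)
  2: 1(w=6), 4(w=5), 5(w=5)
  3: 1(w=1), 4(w=4), 5(w=4)
  4: 1(w=2), 2(w=5), 3(w=4), 5(w=2)
  5: 1(w=1), 2(w=5), 3(w=4), 4(w=2)

Step 2: Apply Dijkstra's algorithm from vertex 2:
  Visit vertex 2 (distance=0)
    Update dist[1] = 6
    Update dist[4] = 5
    Update dist[5] = 5
  Visit vertex 4 (distance=5)
    Update dist[3] = 9

Step 3: Shortest path: 2 -> 4
Total weight: 5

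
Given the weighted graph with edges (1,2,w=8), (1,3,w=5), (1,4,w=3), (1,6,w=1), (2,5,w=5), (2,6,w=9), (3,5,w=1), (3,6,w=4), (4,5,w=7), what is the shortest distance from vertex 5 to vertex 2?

Step 1: Build adjacency list with weights:
  1: 2(w=8), 3(w=5), 4(w=3), 6(w=1)
  2: 1(w=8), 5(w=5), 6(w=9)
  3: 1(w=5), 5(w=1), 6(w=4)
  4: 1(w=3), 5(w=7)
  5: 2(w=5), 3(w=1), 4(w=7)
  6: 1(w=1), 2(w=9), 3(w=4)

Step 2: Apply Dijkstra's algorithm from vertex 5:
  Visit vertex 5 (distance=0)
    Update dist[2] = 5
    Update dist[3] = 1
    Update dist[4] = 7
  Visit vertex 3 (distance=1)
    Update dist[1] = 6
    Update dist[6] = 5
  Visit vertex 2 (distance=5)

Step 3: Shortest path: 5 -> 2
Total weight: 5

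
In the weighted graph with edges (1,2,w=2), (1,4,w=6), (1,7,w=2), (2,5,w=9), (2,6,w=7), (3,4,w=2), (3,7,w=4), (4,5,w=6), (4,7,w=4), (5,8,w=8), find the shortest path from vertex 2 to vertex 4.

Step 1: Build adjacency list with weights:
  1: 2(w=2), 4(w=6), 7(w=2)
  2: 1(w=2), 5(w=9), 6(w=7)
  3: 4(w=2), 7(w=4)
  4: 1(w=6), 3(w=2), 5(w=6), 7(w=4)
  5: 2(w=9), 4(w=6), 8(w=8)
  6: 2(w=7)
  7: 1(w=2), 3(w=4), 4(w=4)
  8: 5(w=8)

Step 2: Apply Dijkstra's algorithm from vertex 2:
  Visit vertex 2 (distance=0)
    Update dist[1] = 2
    Update dist[5] = 9
    Update dist[6] = 7
  Visit vertex 1 (distance=2)
    Update dist[4] = 8
    Update dist[7] = 4
  Visit vertex 7 (distance=4)
    Update dist[3] = 8
  Visit vertex 6 (distance=7)
  Visit vertex 3 (distance=8)
  Visit vertex 4 (distance=8)

Step 3: Shortest path: 2 -> 1 -> 4
Total weight: 2 + 6 = 8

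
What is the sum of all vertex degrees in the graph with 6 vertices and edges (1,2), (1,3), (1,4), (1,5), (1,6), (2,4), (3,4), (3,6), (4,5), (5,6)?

Step 1: Count edges incident to each vertex:
  deg(1) = 5 (neighbors: 2, 3, 4, 5, 6)
  deg(2) = 2 (neighbors: 1, 4)
  deg(3) = 3 (neighbors: 1, 4, 6)
  deg(4) = 4 (neighbors: 1, 2, 3, 5)
  deg(5) = 3 (neighbors: 1, 4, 6)
  deg(6) = 3 (neighbors: 1, 3, 5)

Step 2: Sum all degrees:
  5 + 2 + 3 + 4 + 3 + 3 = 20

Verification: sum of degrees = 2 * |E| = 2 * 10 = 20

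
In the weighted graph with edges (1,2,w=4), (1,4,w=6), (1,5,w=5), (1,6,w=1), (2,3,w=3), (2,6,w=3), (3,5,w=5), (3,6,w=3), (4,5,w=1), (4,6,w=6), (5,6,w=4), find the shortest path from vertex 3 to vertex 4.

Step 1: Build adjacency list with weights:
  1: 2(w=4), 4(w=6), 5(w=5), 6(w=1)
  2: 1(w=4), 3(w=3), 6(w=3)
  3: 2(w=3), 5(w=5), 6(w=3)
  4: 1(w=6), 5(w=1), 6(w=6)
  5: 1(w=5), 3(w=5), 4(w=1), 6(w=4)
  6: 1(w=1), 2(w=3), 3(w=3), 4(w=6), 5(w=4)

Step 2: Apply Dijkstra's algorithm from vertex 3:
  Visit vertex 3 (distance=0)
    Update dist[2] = 3
    Update dist[5] = 5
    Update dist[6] = 3
  Visit vertex 2 (distance=3)
    Update dist[1] = 7
  Visit vertex 6 (distance=3)
    Update dist[1] = 4
    Update dist[4] = 9
  Visit vertex 1 (distance=4)
  Visit vertex 5 (distance=5)
    Update dist[4] = 6
  Visit vertex 4 (distance=6)

Step 3: Shortest path: 3 -> 5 -> 4
Total weight: 5 + 1 = 6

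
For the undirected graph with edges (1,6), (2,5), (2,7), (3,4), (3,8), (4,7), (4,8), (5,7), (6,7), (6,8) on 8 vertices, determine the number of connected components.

Step 1: Build adjacency list from edges:
  1: 6
  2: 5, 7
  3: 4, 8
  4: 3, 7, 8
  5: 2, 7
  6: 1, 7, 8
  7: 2, 4, 5, 6
  8: 3, 4, 6

Step 2: Run BFS/DFS from vertex 1:
  Visited: {1, 6, 7, 8, 2, 4, 5, 3}
  Reached 8 of 8 vertices

Step 3: All 8 vertices reached from vertex 1, so the graph is connected.
Number of connected components: 1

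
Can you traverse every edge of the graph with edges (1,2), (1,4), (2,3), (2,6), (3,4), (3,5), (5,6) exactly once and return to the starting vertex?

Step 1: Find the degree of each vertex:
  deg(1) = 2
  deg(2) = 3
  deg(3) = 3
  deg(4) = 2
  deg(5) = 2
  deg(6) = 2

Step 2: Count vertices with odd degree:
  Odd-degree vertices: 2, 3 (2 total)

Step 3: Apply Euler's theorem:
  - Eulerian circuit exists iff graph is connected and all vertices have even degree
  - Eulerian path exists iff graph is connected and has 0 or 2 odd-degree vertices

Graph is connected with exactly 2 odd-degree vertices (2, 3).
Eulerian path exists (starting and ending at the odd-degree vertices), but no Eulerian circuit.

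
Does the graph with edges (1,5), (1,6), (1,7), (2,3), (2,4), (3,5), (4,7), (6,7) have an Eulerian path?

Step 1: Find the degree of each vertex:
  deg(1) = 3
  deg(2) = 2
  deg(3) = 2
  deg(4) = 2
  deg(5) = 2
  deg(6) = 2
  deg(7) = 3

Step 2: Count vertices with odd degree:
  Odd-degree vertices: 1, 7 (2 total)

Step 3: Apply Euler's theorem:
  - Eulerian circuit exists iff graph is connected and all vertices have even degree
  - Eulerian path exists iff graph is connected and has 0 or 2 odd-degree vertices

Graph is connected with exactly 2 odd-degree vertices (1, 7).
Eulerian path exists (starting and ending at the odd-degree vertices), but no Eulerian circuit.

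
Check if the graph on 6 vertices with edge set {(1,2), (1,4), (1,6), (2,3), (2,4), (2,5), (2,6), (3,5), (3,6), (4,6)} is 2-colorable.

Step 1: Attempt 2-coloring using BFS:
  Start at vertex 1, assign color 0
  Color vertex 2 with color 1 (neighbor of 1)
  Color vertex 4 with color 1 (neighbor of 1)
  Color vertex 6 with color 1 (neighbor of 1)
  Color vertex 3 with color 0 (neighbor of 2)

Step 2: Conflict found! Vertices 2 and 4 are adjacent but have the same color.
This means the graph contains an odd cycle.

The graph is NOT bipartite.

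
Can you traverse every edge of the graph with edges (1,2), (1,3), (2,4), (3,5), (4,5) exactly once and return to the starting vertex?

Step 1: Find the degree of each vertex:
  deg(1) = 2
  deg(2) = 2
  deg(3) = 2
  deg(4) = 2
  deg(5) = 2

Step 2: Count vertices with odd degree:
  All vertices have even degree (0 odd-degree vertices)

Step 3: Apply Euler's theorem:
  - Eulerian circuit exists iff graph is connected and all vertices have even degree
  - Eulerian path exists iff graph is connected and has 0 or 2 odd-degree vertices

Graph is connected with 0 odd-degree vertices.
Both Eulerian circuit and Eulerian path exist.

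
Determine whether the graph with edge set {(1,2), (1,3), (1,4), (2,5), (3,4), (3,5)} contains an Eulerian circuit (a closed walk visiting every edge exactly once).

Step 1: Find the degree of each vertex:
  deg(1) = 3
  deg(2) = 2
  deg(3) = 3
  deg(4) = 2
  deg(5) = 2

Step 2: Count vertices with odd degree:
  Odd-degree vertices: 1, 3 (2 total)

Step 3: Apply Euler's theorem:
  - Eulerian circuit exists iff graph is connected and all vertices have even degree
  - Eulerian path exists iff graph is connected and has 0 or 2 odd-degree vertices

Graph is connected with exactly 2 odd-degree vertices (1, 3).
Eulerian path exists (starting and ending at the odd-degree vertices), but no Eulerian circuit.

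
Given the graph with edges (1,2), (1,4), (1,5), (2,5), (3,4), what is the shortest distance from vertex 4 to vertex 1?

Step 1: Build adjacency list:
  1: 2, 4, 5
  2: 1, 5
  3: 4
  4: 1, 3
  5: 1, 2

Step 2: BFS from vertex 4 to find shortest path to 1:
  vertex 1 reached at distance 1

Step 3: Shortest path: 4 -> 1
Path length: 1 edge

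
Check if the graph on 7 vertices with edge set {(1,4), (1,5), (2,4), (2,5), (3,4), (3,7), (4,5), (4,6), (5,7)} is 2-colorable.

Step 1: Attempt 2-coloring using BFS:
  Start at vertex 1, assign color 0
  Color vertex 4 with color 1 (neighbor of 1)
  Color vertex 5 with color 1 (neighbor of 1)
  Color vertex 2 with color 0 (neighbor of 4)
  Color vertex 3 with color 0 (neighbor of 4)

Step 2: Conflict found! Vertices 4 and 5 are adjacent but have the same color.
This means the graph contains an odd cycle.

The graph is NOT bipartite.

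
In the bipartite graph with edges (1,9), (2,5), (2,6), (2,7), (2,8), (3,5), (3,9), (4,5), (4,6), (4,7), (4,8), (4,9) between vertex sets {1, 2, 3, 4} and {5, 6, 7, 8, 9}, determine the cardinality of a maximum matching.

Step 1: List the neighbors of each left vertex:
  1: 9
  2: 5, 6, 7, 8
  3: 5, 9
  4: 5, 6, 7, 8, 9

Step 2: Greedily match left vertices, then look for augmenting paths:
  Match 1 -- 9
  Match 2 -- 7
  Match 3 -- 5
  Match 4 -- 6
  No augmenting path remains.

Step 3: Verify this is maximum:
  Matching size 4 = min(|L|, |R|) = min(4, 5), which is an upper bound, so this matching is maximum.

Maximum matching: {(1,9), (2,7), (3,5), (4,6)}
Size: 4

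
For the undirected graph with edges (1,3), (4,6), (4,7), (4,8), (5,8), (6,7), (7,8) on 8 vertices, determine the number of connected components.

Step 1: Build adjacency list from edges:
  1: 3
  2: (none)
  3: 1
  4: 6, 7, 8
  5: 8
  6: 4, 7
  7: 4, 6, 8
  8: 4, 5, 7

Step 2: Run BFS/DFS from vertex 1:
  Visited: {1, 3}
  Reached 2 of 8 vertices

Step 3: Only 2 of 8 vertices reached. Graph is disconnected.
Connected components: {1, 3}, {2}, {4, 5, 6, 7, 8}
Number of connected components: 3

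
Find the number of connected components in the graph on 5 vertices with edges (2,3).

Step 1: Build adjacency list from edges:
  1: (none)
  2: 3
  3: 2
  4: (none)
  5: (none)

Step 2: Run BFS/DFS from vertex 1:
  Visited: {1}
  Reached 1 of 5 vertices

Step 3: Only 1 of 5 vertices reached. Graph is disconnected.
Connected components: {1}, {2, 3}, {4}, {5}
Number of connected components: 4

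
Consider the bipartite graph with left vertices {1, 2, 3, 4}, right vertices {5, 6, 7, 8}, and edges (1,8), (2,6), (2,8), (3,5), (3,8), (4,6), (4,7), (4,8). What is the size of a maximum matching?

Step 1: List the neighbors of each left vertex:
  1: 8
  2: 6, 8
  3: 5, 8
  4: 6, 7, 8

Step 2: Greedily match left vertices, then look for augmenting paths:
  Match 1 -- 8
  Match 2 -- 6
  Match 3 -- 5
  Match 4 -- 7
  No augmenting path remains.

Step 3: Verify this is maximum:
  Matching size 4 = min(|L|, |R|) = min(4, 4), which is an upper bound, so this matching is maximum.

Maximum matching: {(1,8), (2,6), (3,5), (4,7)}
Size: 4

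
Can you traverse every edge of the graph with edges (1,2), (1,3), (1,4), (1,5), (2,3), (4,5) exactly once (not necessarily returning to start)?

Step 1: Find the degree of each vertex:
  deg(1) = 4
  deg(2) = 2
  deg(3) = 2
  deg(4) = 2
  deg(5) = 2

Step 2: Count vertices with odd degree:
  All vertices have even degree (0 odd-degree vertices)

Step 3: Apply Euler's theorem:
  - Eulerian circuit exists iff graph is connected and all vertices have even degree
  - Eulerian path exists iff graph is connected and has 0 or 2 odd-degree vertices

Graph is connected with 0 odd-degree vertices.
Both Eulerian circuit and Eulerian path exist.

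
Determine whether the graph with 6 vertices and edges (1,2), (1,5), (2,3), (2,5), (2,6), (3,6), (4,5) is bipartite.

Step 1: Attempt 2-coloring using BFS:
  Start at vertex 1, assign color 0
  Color vertex 2 with color 1 (neighbor of 1)
  Color vertex 5 with color 1 (neighbor of 1)
  Color vertex 3 with color 0 (neighbor of 2)

Step 2: Conflict found! Vertices 2 and 5 are adjacent but have the same color.
This means the graph contains an odd cycle.

The graph is NOT bipartite.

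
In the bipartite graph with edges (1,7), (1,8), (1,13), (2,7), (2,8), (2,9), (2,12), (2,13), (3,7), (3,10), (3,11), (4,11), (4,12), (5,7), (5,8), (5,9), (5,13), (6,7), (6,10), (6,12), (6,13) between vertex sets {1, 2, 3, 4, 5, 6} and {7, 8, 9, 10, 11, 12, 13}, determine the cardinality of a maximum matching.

Step 1: List the neighbors of each left vertex:
  1: 7, 8, 13
  2: 7, 8, 9, 12, 13
  3: 7, 10, 11
  4: 11, 12
  5: 7, 8, 9, 13
  6: 7, 10, 12, 13

Step 2: Greedily match left vertices, then look for augmenting paths:
  Match 1 -- 7
  Match 2 -- 8
  Match 3 -- 10
  Match 4 -- 11
  Match 5 -- 9
  Match 6 -- 12
  No augmenting path remains.

Step 3: Verify this is maximum:
  Matching size 6 = min(|L|, |R|) = min(6, 7), which is an upper bound, so this matching is maximum.

Maximum matching: {(1,7), (2,8), (3,10), (4,11), (5,9), (6,12)}
Size: 6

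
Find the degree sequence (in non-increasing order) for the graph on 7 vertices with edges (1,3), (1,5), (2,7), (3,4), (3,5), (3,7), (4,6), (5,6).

Step 1: Count edges incident to each vertex:
  deg(1) = 2 (neighbors: 3, 5)
  deg(2) = 1 (neighbors: 7)
  deg(3) = 4 (neighbors: 1, 4, 5, 7)
  deg(4) = 2 (neighbors: 3, 6)
  deg(5) = 3 (neighbors: 1, 3, 6)
  deg(6) = 2 (neighbors: 4, 5)
  deg(7) = 2 (neighbors: 2, 3)

Step 2: Sort degrees in non-increasing order:
  Degrees: [2, 1, 4, 2, 3, 2, 2] -> sorted: [4, 3, 2, 2, 2, 2, 1]

Degree sequence: [4, 3, 2, 2, 2, 2, 1]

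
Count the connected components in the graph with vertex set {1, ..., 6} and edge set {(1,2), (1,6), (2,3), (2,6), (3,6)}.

Step 1: Build adjacency list from edges:
  1: 2, 6
  2: 1, 3, 6
  3: 2, 6
  4: (none)
  5: (none)
  6: 1, 2, 3

Step 2: Run BFS/DFS from vertex 1:
  Visited: {1, 2, 6, 3}
  Reached 4 of 6 vertices

Step 3: Only 4 of 6 vertices reached. Graph is disconnected.
Connected components: {1, 2, 3, 6}, {4}, {5}
Number of connected components: 3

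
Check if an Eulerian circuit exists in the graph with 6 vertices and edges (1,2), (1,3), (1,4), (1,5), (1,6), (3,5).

Step 1: Find the degree of each vertex:
  deg(1) = 5
  deg(2) = 1
  deg(3) = 2
  deg(4) = 1
  deg(5) = 2
  deg(6) = 1

Step 2: Count vertices with odd degree:
  Odd-degree vertices: 1, 2, 4, 6 (4 total)

Step 3: Apply Euler's theorem:
  - Eulerian circuit exists iff graph is connected and all vertices have even degree
  - Eulerian path exists iff graph is connected and has 0 or 2 odd-degree vertices

Graph has 4 odd-degree vertices (need 0 or 2).
Neither Eulerian path nor Eulerian circuit exists.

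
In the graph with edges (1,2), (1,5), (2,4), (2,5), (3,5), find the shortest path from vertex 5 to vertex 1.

Step 1: Build adjacency list:
  1: 2, 5
  2: 1, 4, 5
  3: 5
  4: 2
  5: 1, 2, 3

Step 2: BFS from vertex 5 to find shortest path to 1:
  vertex 1 reached at distance 1

Step 3: Shortest path: 5 -> 1
Path length: 1 edge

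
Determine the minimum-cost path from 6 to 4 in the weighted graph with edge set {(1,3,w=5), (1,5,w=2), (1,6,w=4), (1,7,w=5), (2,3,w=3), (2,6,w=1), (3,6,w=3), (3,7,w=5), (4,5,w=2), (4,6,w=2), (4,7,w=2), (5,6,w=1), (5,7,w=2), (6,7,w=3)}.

Step 1: Build adjacency list with weights:
  1: 3(w=5), 5(w=2), 6(w=4), 7(w=5)
  2: 3(w=3), 6(w=1)
  3: 1(w=5), 2(w=3), 6(w=3), 7(w=5)
  4: 5(w=2), 6(w=2), 7(w=2)
  5: 1(w=2), 4(w=2), 6(w=1), 7(w=2)
  6: 1(w=4), 2(w=1), 3(w=3), 4(w=2), 5(w=1), 7(w=3)
  7: 1(w=5), 3(w=5), 4(w=2), 5(w=2), 6(w=3)

Step 2: Apply Dijkstra's algorithm from vertex 6:
  Visit vertex 6 (distance=0)
    Update dist[1] = 4
    Update dist[2] = 1
    Update dist[3] = 3
    Update dist[4] = 2
    Update dist[5] = 1
    Update dist[7] = 3
  Visit vertex 2 (distance=1)
  Visit vertex 5 (distance=1)
    Update dist[1] = 3
  Visit vertex 4 (distance=2)

Step 3: Shortest path: 6 -> 4
Total weight: 2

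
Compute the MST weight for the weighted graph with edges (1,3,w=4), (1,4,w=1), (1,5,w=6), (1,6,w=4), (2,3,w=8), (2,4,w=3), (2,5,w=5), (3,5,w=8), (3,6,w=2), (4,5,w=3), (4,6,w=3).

Apply Kruskal's algorithm (sort edges by weight, add if no cycle):

Sorted edges by weight:
  (1,4) w=1
  (3,6) w=2
  (2,4) w=3
  (4,6) w=3
  (4,5) w=3
  (1,6) w=4
  (1,3) w=4
  (2,5) w=5
  (1,5) w=6
  (2,3) w=8
  (3,5) w=8

Add edge (1,4) w=1 -- no cycle. Running total: 1
Add edge (3,6) w=2 -- no cycle. Running total: 3
Add edge (2,4) w=3 -- no cycle. Running total: 6
Add edge (4,6) w=3 -- no cycle. Running total: 9
Add edge (4,5) w=3 -- no cycle. Running total: 12

MST edges: (1,4,w=1), (3,6,w=2), (2,4,w=3), (4,6,w=3), (4,5,w=3)
Total MST weight: 1 + 2 + 3 + 3 + 3 = 12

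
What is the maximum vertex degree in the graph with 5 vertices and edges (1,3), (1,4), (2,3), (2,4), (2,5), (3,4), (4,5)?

Step 1: Count edges incident to each vertex:
  deg(1) = 2 (neighbors: 3, 4)
  deg(2) = 3 (neighbors: 3, 4, 5)
  deg(3) = 3 (neighbors: 1, 2, 4)
  deg(4) = 4 (neighbors: 1, 2, 3, 5)
  deg(5) = 2 (neighbors: 2, 4)

Step 2: Find maximum:
  max(2, 3, 3, 4, 2) = 4 (vertex 4)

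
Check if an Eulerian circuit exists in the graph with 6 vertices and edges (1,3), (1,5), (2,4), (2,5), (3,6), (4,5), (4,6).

Step 1: Find the degree of each vertex:
  deg(1) = 2
  deg(2) = 2
  deg(3) = 2
  deg(4) = 3
  deg(5) = 3
  deg(6) = 2

Step 2: Count vertices with odd degree:
  Odd-degree vertices: 4, 5 (2 total)

Step 3: Apply Euler's theorem:
  - Eulerian circuit exists iff graph is connected and all vertices have even degree
  - Eulerian path exists iff graph is connected and has 0 or 2 odd-degree vertices

Graph is connected with exactly 2 odd-degree vertices (4, 5).
Eulerian path exists (starting and ending at the odd-degree vertices), but no Eulerian circuit.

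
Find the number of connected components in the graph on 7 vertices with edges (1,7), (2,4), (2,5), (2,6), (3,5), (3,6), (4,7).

Step 1: Build adjacency list from edges:
  1: 7
  2: 4, 5, 6
  3: 5, 6
  4: 2, 7
  5: 2, 3
  6: 2, 3
  7: 1, 4

Step 2: Run BFS/DFS from vertex 1:
  Visited: {1, 7, 4, 2, 5, 6, 3}
  Reached 7 of 7 vertices

Step 3: All 7 vertices reached from vertex 1, so the graph is connected.
Number of connected components: 1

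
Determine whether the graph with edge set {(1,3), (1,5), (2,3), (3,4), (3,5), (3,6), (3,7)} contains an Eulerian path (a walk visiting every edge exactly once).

Step 1: Find the degree of each vertex:
  deg(1) = 2
  deg(2) = 1
  deg(3) = 6
  deg(4) = 1
  deg(5) = 2
  deg(6) = 1
  deg(7) = 1

Step 2: Count vertices with odd degree:
  Odd-degree vertices: 2, 4, 6, 7 (4 total)

Step 3: Apply Euler's theorem:
  - Eulerian circuit exists iff graph is connected and all vertices have even degree
  - Eulerian path exists iff graph is connected and has 0 or 2 odd-degree vertices

Graph has 4 odd-degree vertices (need 0 or 2).
Neither Eulerian path nor Eulerian circuit exists.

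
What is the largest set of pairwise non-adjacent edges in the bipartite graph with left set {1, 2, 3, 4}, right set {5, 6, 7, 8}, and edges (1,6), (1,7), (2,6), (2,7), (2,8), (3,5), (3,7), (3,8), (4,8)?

Step 1: List the neighbors of each left vertex:
  1: 6, 7
  2: 6, 7, 8
  3: 5, 7, 8
  4: 8

Step 2: Greedily match left vertices, then look for augmenting paths:
  Match 1 -- 6
  Match 2 -- 7
  Match 3 -- 5
  Match 4 -- 8
  No augmenting path remains.

Step 3: Verify this is maximum:
  Matching size 4 = min(|L|, |R|) = min(4, 4), which is an upper bound, so this matching is maximum.

Maximum matching: {(1,6), (2,7), (3,5), (4,8)}
Size: 4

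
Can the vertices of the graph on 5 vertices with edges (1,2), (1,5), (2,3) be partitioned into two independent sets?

Step 1: Attempt 2-coloring using BFS:
  Start at vertex 1, assign color 0
  Color vertex 2 with color 1 (neighbor of 1)
  Color vertex 5 with color 1 (neighbor of 1)
  Color vertex 3 with color 0 (neighbor of 2)
  Start new component at vertex 4, assign color 0

Step 2: 2-coloring succeeded. No conflicts found.
  Set A (color 0): {1, 3, 4}
  Set B (color 1): {2, 5}

The graph is bipartite with partition {1, 3, 4}, {2, 5}.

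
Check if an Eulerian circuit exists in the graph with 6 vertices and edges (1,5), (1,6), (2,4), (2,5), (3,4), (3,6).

Step 1: Find the degree of each vertex:
  deg(1) = 2
  deg(2) = 2
  deg(3) = 2
  deg(4) = 2
  deg(5) = 2
  deg(6) = 2

Step 2: Count vertices with odd degree:
  All vertices have even degree (0 odd-degree vertices)

Step 3: Apply Euler's theorem:
  - Eulerian circuit exists iff graph is connected and all vertices have even degree
  - Eulerian path exists iff graph is connected and has 0 or 2 odd-degree vertices

Graph is connected with 0 odd-degree vertices.
Both Eulerian circuit and Eulerian path exist.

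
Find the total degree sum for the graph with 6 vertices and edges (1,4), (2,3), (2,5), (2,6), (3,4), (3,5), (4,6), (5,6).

Step 1: Count edges incident to each vertex:
  deg(1) = 1 (neighbors: 4)
  deg(2) = 3 (neighbors: 3, 5, 6)
  deg(3) = 3 (neighbors: 2, 4, 5)
  deg(4) = 3 (neighbors: 1, 3, 6)
  deg(5) = 3 (neighbors: 2, 3, 6)
  deg(6) = 3 (neighbors: 2, 4, 5)

Step 2: Sum all degrees:
  1 + 3 + 3 + 3 + 3 + 3 = 16

Verification: sum of degrees = 2 * |E| = 2 * 8 = 16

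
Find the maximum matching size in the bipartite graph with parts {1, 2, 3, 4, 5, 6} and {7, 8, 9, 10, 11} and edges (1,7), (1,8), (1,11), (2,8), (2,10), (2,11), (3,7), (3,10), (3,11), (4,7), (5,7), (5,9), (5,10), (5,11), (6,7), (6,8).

Step 1: List the neighbors of each left vertex:
  1: 7, 8, 11
  2: 8, 10, 11
  3: 7, 10, 11
  4: 7
  5: 7, 9, 10, 11
  6: 7, 8

Step 2: Greedily match left vertices, then look for augmenting paths:
  Match 1 -- 11
  Match 2 -- 8
  Match 3 -- 10
  Match 4 -- 7
  Match 5 -- 9
  No augmenting path remains.

Step 3: Verify this is maximum:
  Matching size 5 = min(|L|, |R|) = min(6, 5), which is an upper bound, so this matching is maximum.

Maximum matching: {(1,11), (2,8), (3,10), (4,7), (5,9)}
Size: 5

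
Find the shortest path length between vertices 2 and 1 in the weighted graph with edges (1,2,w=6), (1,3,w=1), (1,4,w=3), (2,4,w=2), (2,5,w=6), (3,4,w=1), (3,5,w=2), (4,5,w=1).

Step 1: Build adjacency list with weights:
  1: 2(w=6), 3(w=1), 4(w=3)
  2: 1(w=6), 4(w=2), 5(w=6)
  3: 1(w=1), 4(w=1), 5(w=2)
  4: 1(w=3), 2(w=2), 3(w=1), 5(w=1)
  5: 2(w=6), 3(w=2), 4(w=1)

Step 2: Apply Dijkstra's algorithm from vertex 2:
  Visit vertex 2 (distance=0)
    Update dist[1] = 6
    Update dist[4] = 2
    Update dist[5] = 6
  Visit vertex 4 (distance=2)
    Update dist[1] = 5
    Update dist[3] = 3
    Update dist[5] = 3
  Visit vertex 3 (distance=3)
    Update dist[1] = 4
  Visit vertex 5 (distance=3)
  Visit vertex 1 (distance=4)

Step 3: Shortest path: 2 -> 4 -> 3 -> 1
Total weight: 2 + 1 + 1 = 4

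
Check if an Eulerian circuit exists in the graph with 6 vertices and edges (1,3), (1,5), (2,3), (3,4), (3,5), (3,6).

Step 1: Find the degree of each vertex:
  deg(1) = 2
  deg(2) = 1
  deg(3) = 5
  deg(4) = 1
  deg(5) = 2
  deg(6) = 1

Step 2: Count vertices with odd degree:
  Odd-degree vertices: 2, 3, 4, 6 (4 total)

Step 3: Apply Euler's theorem:
  - Eulerian circuit exists iff graph is connected and all vertices have even degree
  - Eulerian path exists iff graph is connected and has 0 or 2 odd-degree vertices

Graph has 4 odd-degree vertices (need 0 or 2).
Neither Eulerian path nor Eulerian circuit exists.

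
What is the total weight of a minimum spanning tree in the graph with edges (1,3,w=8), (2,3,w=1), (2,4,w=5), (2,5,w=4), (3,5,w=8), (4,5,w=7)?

Apply Kruskal's algorithm (sort edges by weight, add if no cycle):

Sorted edges by weight:
  (2,3) w=1
  (2,5) w=4
  (2,4) w=5
  (4,5) w=7
  (1,3) w=8
  (3,5) w=8

Add edge (2,3) w=1 -- no cycle. Running total: 1
Add edge (2,5) w=4 -- no cycle. Running total: 5
Add edge (2,4) w=5 -- no cycle. Running total: 10
Skip edge (4,5) w=7 -- would create cycle
Add edge (1,3) w=8 -- no cycle. Running total: 18

MST edges: (2,3,w=1), (2,5,w=4), (2,4,w=5), (1,3,w=8)
Total MST weight: 1 + 4 + 5 + 8 = 18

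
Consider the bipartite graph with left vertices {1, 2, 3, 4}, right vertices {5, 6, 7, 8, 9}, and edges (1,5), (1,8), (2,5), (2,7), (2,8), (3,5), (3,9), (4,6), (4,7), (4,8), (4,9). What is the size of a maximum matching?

Step 1: List the neighbors of each left vertex:
  1: 5, 8
  2: 5, 7, 8
  3: 5, 9
  4: 6, 7, 8, 9

Step 2: Greedily match left vertices, then look for augmenting paths:
  Match 1 -- 5
  Match 2 -- 7
  Match 3 -- 9
  Match 4 -- 6
  No augmenting path remains.

Step 3: Verify this is maximum:
  Matching size 4 = min(|L|, |R|) = min(4, 5), which is an upper bound, so this matching is maximum.

Maximum matching: {(1,5), (2,7), (3,9), (4,6)}
Size: 4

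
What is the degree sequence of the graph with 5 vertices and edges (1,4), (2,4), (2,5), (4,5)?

Step 1: Count edges incident to each vertex:
  deg(1) = 1 (neighbors: 4)
  deg(2) = 2 (neighbors: 4, 5)
  deg(3) = 0 (neighbors: none)
  deg(4) = 3 (neighbors: 1, 2, 5)
  deg(5) = 2 (neighbors: 2, 4)

Step 2: Sort degrees in non-increasing order:
  Degrees: [1, 2, 0, 3, 2] -> sorted: [3, 2, 2, 1, 0]

Degree sequence: [3, 2, 2, 1, 0]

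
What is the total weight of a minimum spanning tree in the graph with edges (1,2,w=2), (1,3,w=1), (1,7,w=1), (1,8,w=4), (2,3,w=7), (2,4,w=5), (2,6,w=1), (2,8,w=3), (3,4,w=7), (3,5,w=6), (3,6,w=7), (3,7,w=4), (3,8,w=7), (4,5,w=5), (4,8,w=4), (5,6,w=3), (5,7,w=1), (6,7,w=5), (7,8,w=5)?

Apply Kruskal's algorithm (sort edges by weight, add if no cycle):

Sorted edges by weight:
  (1,7) w=1
  (1,3) w=1
  (2,6) w=1
  (5,7) w=1
  (1,2) w=2
  (2,8) w=3
  (5,6) w=3
  (1,8) w=4
  (3,7) w=4
  (4,8) w=4
  (2,4) w=5
  (4,5) w=5
  (6,7) w=5
  (7,8) w=5
  (3,5) w=6
  (2,3) w=7
  (3,6) w=7
  (3,4) w=7
  (3,8) w=7

Add edge (1,7) w=1 -- no cycle. Running total: 1
Add edge (1,3) w=1 -- no cycle. Running total: 2
Add edge (2,6) w=1 -- no cycle. Running total: 3
Add edge (5,7) w=1 -- no cycle. Running total: 4
Add edge (1,2) w=2 -- no cycle. Running total: 6
Add edge (2,8) w=3 -- no cycle. Running total: 9
Skip edge (5,6) w=3 -- would create cycle
Skip edge (1,8) w=4 -- would create cycle
Skip edge (3,7) w=4 -- would create cycle
Add edge (4,8) w=4 -- no cycle. Running total: 13

MST edges: (1,7,w=1), (1,3,w=1), (2,6,w=1), (5,7,w=1), (1,2,w=2), (2,8,w=3), (4,8,w=4)
Total MST weight: 1 + 1 + 1 + 1 + 2 + 3 + 4 = 13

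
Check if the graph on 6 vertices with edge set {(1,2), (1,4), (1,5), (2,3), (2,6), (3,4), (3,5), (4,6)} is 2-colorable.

Step 1: Attempt 2-coloring using BFS:
  Start at vertex 1, assign color 0
  Color vertex 2 with color 1 (neighbor of 1)
  Color vertex 4 with color 1 (neighbor of 1)
  Color vertex 5 with color 1 (neighbor of 1)
  Color vertex 3 with color 0 (neighbor of 2)
  Color vertex 6 with color 0 (neighbor of 2)

Step 2: 2-coloring succeeded. No conflicts found.
  Set A (color 0): {1, 3, 6}
  Set B (color 1): {2, 4, 5}

The graph is bipartite with partition {1, 3, 6}, {2, 4, 5}.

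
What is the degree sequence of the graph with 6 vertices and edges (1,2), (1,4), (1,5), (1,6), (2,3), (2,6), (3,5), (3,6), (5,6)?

Step 1: Count edges incident to each vertex:
  deg(1) = 4 (neighbors: 2, 4, 5, 6)
  deg(2) = 3 (neighbors: 1, 3, 6)
  deg(3) = 3 (neighbors: 2, 5, 6)
  deg(4) = 1 (neighbors: 1)
  deg(5) = 3 (neighbors: 1, 3, 6)
  deg(6) = 4 (neighbors: 1, 2, 3, 5)

Step 2: Sort degrees in non-increasing order:
  Degrees: [4, 3, 3, 1, 3, 4] -> sorted: [4, 4, 3, 3, 3, 1]

Degree sequence: [4, 4, 3, 3, 3, 1]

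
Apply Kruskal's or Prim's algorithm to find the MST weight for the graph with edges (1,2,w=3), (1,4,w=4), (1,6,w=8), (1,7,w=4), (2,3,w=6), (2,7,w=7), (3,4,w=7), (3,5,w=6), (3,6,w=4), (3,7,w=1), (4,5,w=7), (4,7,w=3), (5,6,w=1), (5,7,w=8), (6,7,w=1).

Apply Kruskal's algorithm (sort edges by weight, add if no cycle):

Sorted edges by weight:
  (3,7) w=1
  (5,6) w=1
  (6,7) w=1
  (1,2) w=3
  (4,7) w=3
  (1,4) w=4
  (1,7) w=4
  (3,6) w=4
  (2,3) w=6
  (3,5) w=6
  (2,7) w=7
  (3,4) w=7
  (4,5) w=7
  (1,6) w=8
  (5,7) w=8

Add edge (3,7) w=1 -- no cycle. Running total: 1
Add edge (5,6) w=1 -- no cycle. Running total: 2
Add edge (6,7) w=1 -- no cycle. Running total: 3
Add edge (1,2) w=3 -- no cycle. Running total: 6
Add edge (4,7) w=3 -- no cycle. Running total: 9
Add edge (1,4) w=4 -- no cycle. Running total: 13

MST edges: (3,7,w=1), (5,6,w=1), (6,7,w=1), (1,2,w=3), (4,7,w=3), (1,4,w=4)
Total MST weight: 1 + 1 + 1 + 3 + 3 + 4 = 13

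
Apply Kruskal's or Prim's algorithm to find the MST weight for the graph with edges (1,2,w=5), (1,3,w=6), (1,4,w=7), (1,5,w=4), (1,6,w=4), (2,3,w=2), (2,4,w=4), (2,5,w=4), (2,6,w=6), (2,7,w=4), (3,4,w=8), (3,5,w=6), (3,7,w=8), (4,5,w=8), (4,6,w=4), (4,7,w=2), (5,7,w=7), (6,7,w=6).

Apply Kruskal's algorithm (sort edges by weight, add if no cycle):

Sorted edges by weight:
  (2,3) w=2
  (4,7) w=2
  (1,5) w=4
  (1,6) w=4
  (2,4) w=4
  (2,5) w=4
  (2,7) w=4
  (4,6) w=4
  (1,2) w=5
  (1,3) w=6
  (2,6) w=6
  (3,5) w=6
  (6,7) w=6
  (1,4) w=7
  (5,7) w=7
  (3,4) w=8
  (3,7) w=8
  (4,5) w=8

Add edge (2,3) w=2 -- no cycle. Running total: 2
Add edge (4,7) w=2 -- no cycle. Running total: 4
Add edge (1,5) w=4 -- no cycle. Running total: 8
Add edge (1,6) w=4 -- no cycle. Running total: 12
Add edge (2,4) w=4 -- no cycle. Running total: 16
Add edge (2,5) w=4 -- no cycle. Running total: 20

MST edges: (2,3,w=2), (4,7,w=2), (1,5,w=4), (1,6,w=4), (2,4,w=4), (2,5,w=4)
Total MST weight: 2 + 2 + 4 + 4 + 4 + 4 = 20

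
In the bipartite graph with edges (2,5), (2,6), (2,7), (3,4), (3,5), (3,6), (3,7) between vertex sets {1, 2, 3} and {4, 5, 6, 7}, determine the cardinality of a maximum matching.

Step 1: List the neighbors of each left vertex:
  1: (none)
  2: 5, 6, 7
  3: 4, 5, 6, 7

Step 2: Greedily match left vertices, then look for augmenting paths:
  Match 2 -- 5
  Match 3 -- 4
  No augmenting path remains.

Step 3: Verify this is maximum:
  Matching has size 2. The vertex set {2, 3} covers every edge and has size 2; any matching has at most one edge per cover vertex, so 2 is maximum (König's theorem).

Maximum matching: {(2,5), (3,4)}
Size: 2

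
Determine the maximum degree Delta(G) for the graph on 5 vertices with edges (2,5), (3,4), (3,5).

Step 1: Count edges incident to each vertex:
  deg(1) = 0 (neighbors: none)
  deg(2) = 1 (neighbors: 5)
  deg(3) = 2 (neighbors: 4, 5)
  deg(4) = 1 (neighbors: 3)
  deg(5) = 2 (neighbors: 2, 3)

Step 2: Find maximum:
  max(0, 1, 2, 1, 2) = 2 (vertex 3)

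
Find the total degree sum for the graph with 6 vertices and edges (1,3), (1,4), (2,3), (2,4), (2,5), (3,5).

Step 1: Count edges incident to each vertex:
  deg(1) = 2 (neighbors: 3, 4)
  deg(2) = 3 (neighbors: 3, 4, 5)
  deg(3) = 3 (neighbors: 1, 2, 5)
  deg(4) = 2 (neighbors: 1, 2)
  deg(5) = 2 (neighbors: 2, 3)
  deg(6) = 0 (neighbors: none)

Step 2: Sum all degrees:
  2 + 3 + 3 + 2 + 2 + 0 = 12

Verification: sum of degrees = 2 * |E| = 2 * 6 = 12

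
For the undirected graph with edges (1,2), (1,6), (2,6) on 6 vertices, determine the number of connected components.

Step 1: Build adjacency list from edges:
  1: 2, 6
  2: 1, 6
  3: (none)
  4: (none)
  5: (none)
  6: 1, 2

Step 2: Run BFS/DFS from vertex 1:
  Visited: {1, 2, 6}
  Reached 3 of 6 vertices

Step 3: Only 3 of 6 vertices reached. Graph is disconnected.
Connected components: {1, 2, 6}, {3}, {4}, {5}
Number of connected components: 4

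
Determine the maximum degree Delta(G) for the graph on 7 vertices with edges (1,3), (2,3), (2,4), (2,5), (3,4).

Step 1: Count edges incident to each vertex:
  deg(1) = 1 (neighbors: 3)
  deg(2) = 3 (neighbors: 3, 4, 5)
  deg(3) = 3 (neighbors: 1, 2, 4)
  deg(4) = 2 (neighbors: 2, 3)
  deg(5) = 1 (neighbors: 2)
  deg(6) = 0 (neighbors: none)
  deg(7) = 0 (neighbors: none)

Step 2: Find maximum:
  max(1, 3, 3, 2, 1, 0, 0) = 3 (vertex 2)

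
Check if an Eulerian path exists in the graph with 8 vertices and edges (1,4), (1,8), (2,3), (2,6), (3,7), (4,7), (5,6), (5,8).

Step 1: Find the degree of each vertex:
  deg(1) = 2
  deg(2) = 2
  deg(3) = 2
  deg(4) = 2
  deg(5) = 2
  deg(6) = 2
  deg(7) = 2
  deg(8) = 2

Step 2: Count vertices with odd degree:
  All vertices have even degree (0 odd-degree vertices)

Step 3: Apply Euler's theorem:
  - Eulerian circuit exists iff graph is connected and all vertices have even degree
  - Eulerian path exists iff graph is connected and has 0 or 2 odd-degree vertices

Graph is connected with 0 odd-degree vertices.
Both Eulerian circuit and Eulerian path exist.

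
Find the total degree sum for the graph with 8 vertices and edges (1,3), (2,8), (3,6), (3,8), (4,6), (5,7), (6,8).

Step 1: Count edges incident to each vertex:
  deg(1) = 1 (neighbors: 3)
  deg(2) = 1 (neighbors: 8)
  deg(3) = 3 (neighbors: 1, 6, 8)
  deg(4) = 1 (neighbors: 6)
  deg(5) = 1 (neighbors: 7)
  deg(6) = 3 (neighbors: 3, 4, 8)
  deg(7) = 1 (neighbors: 5)
  deg(8) = 3 (neighbors: 2, 3, 6)

Step 2: Sum all degrees:
  1 + 1 + 3 + 1 + 1 + 3 + 1 + 3 = 14

Verification: sum of degrees = 2 * |E| = 2 * 7 = 14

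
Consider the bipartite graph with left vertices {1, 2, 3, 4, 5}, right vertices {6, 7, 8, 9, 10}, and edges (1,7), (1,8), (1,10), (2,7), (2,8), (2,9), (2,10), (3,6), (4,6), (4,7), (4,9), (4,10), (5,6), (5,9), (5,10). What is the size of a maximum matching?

Step 1: List the neighbors of each left vertex:
  1: 7, 8, 10
  2: 7, 8, 9, 10
  3: 6
  4: 6, 7, 9, 10
  5: 6, 9, 10

Step 2: Greedily match left vertices, then look for augmenting paths:
  Match 1 -- 7
  Match 2 -- 8
  Match 3 -- 6
  Match 4 -- 9
  Match 5 -- 10
  No augmenting path remains.

Step 3: Verify this is maximum:
  Matching size 5 = min(|L|, |R|) = min(5, 5), which is an upper bound, so this matching is maximum.

Maximum matching: {(1,7), (2,8), (3,6), (4,9), (5,10)}
Size: 5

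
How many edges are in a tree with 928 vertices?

A tree on n vertices always has exactly n - 1 edges.
For n = 928: edges = 928 - 1 = 927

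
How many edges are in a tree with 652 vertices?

A tree on n vertices always has exactly n - 1 edges.
For n = 652: edges = 652 - 1 = 651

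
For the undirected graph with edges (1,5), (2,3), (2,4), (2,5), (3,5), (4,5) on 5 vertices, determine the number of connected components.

Step 1: Build adjacency list from edges:
  1: 5
  2: 3, 4, 5
  3: 2, 5
  4: 2, 5
  5: 1, 2, 3, 4

Step 2: Run BFS/DFS from vertex 1:
  Visited: {1, 5, 2, 3, 4}
  Reached 5 of 5 vertices

Step 3: All 5 vertices reached from vertex 1, so the graph is connected.
Number of connected components: 1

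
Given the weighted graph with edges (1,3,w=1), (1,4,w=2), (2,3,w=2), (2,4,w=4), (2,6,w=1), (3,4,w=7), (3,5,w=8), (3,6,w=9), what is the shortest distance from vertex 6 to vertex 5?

Step 1: Build adjacency list with weights:
  1: 3(w=1), 4(w=2)
  2: 3(w=2), 4(w=4), 6(w=1)
  3: 1(w=1), 2(w=2), 4(w=7), 5(w=8), 6(w=9)
  4: 1(w=2), 2(w=4), 3(w=7)
  5: 3(w=8)
  6: 2(w=1), 3(w=9)

Step 2: Apply Dijkstra's algorithm from vertex 6:
  Visit vertex 6 (distance=0)
    Update dist[2] = 1
    Update dist[3] = 9
  Visit vertex 2 (distance=1)
    Update dist[3] = 3
    Update dist[4] = 5
  Visit vertex 3 (distance=3)
    Update dist[1] = 4
    Update dist[5] = 11
  Visit vertex 1 (distance=4)
  Visit vertex 4 (distance=5)
  Visit vertex 5 (distance=11)

Step 3: Shortest path: 6 -> 2 -> 3 -> 5
Total weight: 1 + 2 + 8 = 11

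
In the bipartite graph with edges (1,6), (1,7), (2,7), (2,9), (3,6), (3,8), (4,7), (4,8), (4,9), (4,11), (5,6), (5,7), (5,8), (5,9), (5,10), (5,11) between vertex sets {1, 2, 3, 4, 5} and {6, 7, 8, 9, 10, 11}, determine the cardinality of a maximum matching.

Step 1: List the neighbors of each left vertex:
  1: 6, 7
  2: 7, 9
  3: 6, 8
  4: 7, 8, 9, 11
  5: 6, 7, 8, 9, 10, 11

Step 2: Greedily match left vertices, then look for augmenting paths:
  Match 1 -- 6
  Match 2 -- 7
  Match 3 -- 8
  Match 4 -- 9
  Match 5 -- 10
  No augmenting path remains.

Step 3: Verify this is maximum:
  Matching size 5 = min(|L|, |R|) = min(5, 6), which is an upper bound, so this matching is maximum.

Maximum matching: {(1,6), (2,7), (3,8), (4,9), (5,10)}
Size: 5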